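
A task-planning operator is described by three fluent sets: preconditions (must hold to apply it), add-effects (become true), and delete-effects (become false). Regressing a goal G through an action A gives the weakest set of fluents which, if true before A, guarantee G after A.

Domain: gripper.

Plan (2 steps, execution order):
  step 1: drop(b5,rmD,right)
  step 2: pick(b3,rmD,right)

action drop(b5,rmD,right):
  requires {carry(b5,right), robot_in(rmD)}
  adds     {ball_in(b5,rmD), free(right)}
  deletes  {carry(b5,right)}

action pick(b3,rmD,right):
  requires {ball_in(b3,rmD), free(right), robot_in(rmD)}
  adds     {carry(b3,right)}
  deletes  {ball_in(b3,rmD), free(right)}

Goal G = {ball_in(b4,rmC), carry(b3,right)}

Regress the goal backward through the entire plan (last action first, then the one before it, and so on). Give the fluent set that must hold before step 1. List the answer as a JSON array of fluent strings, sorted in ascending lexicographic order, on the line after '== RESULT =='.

Regress step by step:
  through step 2 (pick(b3,rmD,right)): drop {carry(b3,right)}, keep {ball_in(b4,rmC)}, require {ball_in(b3,rmD), free(right), robot_in(rmD)}
    → {ball_in(b3,rmD), ball_in(b4,rmC), free(right), robot_in(rmD)}
  through step 1 (drop(b5,rmD,right)): drop {free(right)}, keep {ball_in(b3,rmD), ball_in(b4,rmC), robot_in(rmD)}, require {carry(b5,right), robot_in(rmD)}
    → {ball_in(b3,rmD), ball_in(b4,rmC), carry(b5,right), robot_in(rmD)}

== RESULT ==
["ball_in(b3,rmD)", "ball_in(b4,rmC)", "carry(b5,right)", "robot_in(rmD)"]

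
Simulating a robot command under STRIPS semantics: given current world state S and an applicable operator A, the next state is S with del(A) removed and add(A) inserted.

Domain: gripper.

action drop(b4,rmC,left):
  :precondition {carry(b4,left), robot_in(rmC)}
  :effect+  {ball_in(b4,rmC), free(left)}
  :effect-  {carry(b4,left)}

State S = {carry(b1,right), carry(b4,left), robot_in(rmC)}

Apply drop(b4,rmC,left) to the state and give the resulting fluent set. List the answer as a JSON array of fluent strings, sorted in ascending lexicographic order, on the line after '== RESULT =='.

Compute (S \ del) ∪ add:
  pre ⊆ S: {carry(b4,left), robot_in(rmC)} ⊆ S  — applicable
  S \ del = {carry(b1,right), robot_in(rmC)}
  ∪ add   = {ball_in(b4,rmC), carry(b1,right), free(left), robot_in(rmC)}

== RESULT ==
["ball_in(b4,rmC)", "carry(b1,right)", "free(left)", "robot_in(rmC)"]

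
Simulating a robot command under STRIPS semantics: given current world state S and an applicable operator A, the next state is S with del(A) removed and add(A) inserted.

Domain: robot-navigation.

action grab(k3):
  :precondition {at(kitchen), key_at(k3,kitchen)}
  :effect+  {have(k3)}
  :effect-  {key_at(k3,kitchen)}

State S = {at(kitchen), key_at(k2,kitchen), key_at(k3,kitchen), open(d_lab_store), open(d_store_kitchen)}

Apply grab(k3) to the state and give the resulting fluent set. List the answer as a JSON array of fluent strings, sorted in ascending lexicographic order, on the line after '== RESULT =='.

Progress:
  pre ⊆ S: {at(kitchen), key_at(k3,kitchen)} ⊆ S  — applicable
  S \ del = {at(kitchen), key_at(k2,kitchen), open(d_lab_store), open(d_store_kitchen)}
  ∪ add   = {at(kitchen), have(k3), key_at(k2,kitchen), open(d_lab_store), open(d_store_kitchen)}

== RESULT ==
["at(kitchen)", "have(k3)", "key_at(k2,kitchen)", "open(d_lab_store)", "open(d_store_kitchen)"]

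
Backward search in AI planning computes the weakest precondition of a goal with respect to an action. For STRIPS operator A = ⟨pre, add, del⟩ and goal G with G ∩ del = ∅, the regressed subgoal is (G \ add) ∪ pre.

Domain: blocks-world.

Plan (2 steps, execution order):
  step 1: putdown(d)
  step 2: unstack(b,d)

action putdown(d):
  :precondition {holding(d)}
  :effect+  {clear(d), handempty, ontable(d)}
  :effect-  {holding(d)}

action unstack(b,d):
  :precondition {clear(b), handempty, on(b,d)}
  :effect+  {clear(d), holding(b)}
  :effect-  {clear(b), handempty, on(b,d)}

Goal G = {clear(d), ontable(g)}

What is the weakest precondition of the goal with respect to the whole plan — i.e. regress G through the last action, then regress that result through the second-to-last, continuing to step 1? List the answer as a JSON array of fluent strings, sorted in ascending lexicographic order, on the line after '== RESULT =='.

Regress step by step:
  through step 2 (unstack(b,d)): drop {clear(d)}, keep {ontable(g)}, require {clear(b), handempty, on(b,d)}
    → {clear(b), handempty, on(b,d), ontable(g)}
  through step 1 (putdown(d)): drop {handempty}, keep {clear(b), on(b,d), ontable(g)}, require {holding(d)}
    → {clear(b), holding(d), on(b,d), ontable(g)}

== RESULT ==
["clear(b)", "holding(d)", "on(b,d)", "ontable(g)"]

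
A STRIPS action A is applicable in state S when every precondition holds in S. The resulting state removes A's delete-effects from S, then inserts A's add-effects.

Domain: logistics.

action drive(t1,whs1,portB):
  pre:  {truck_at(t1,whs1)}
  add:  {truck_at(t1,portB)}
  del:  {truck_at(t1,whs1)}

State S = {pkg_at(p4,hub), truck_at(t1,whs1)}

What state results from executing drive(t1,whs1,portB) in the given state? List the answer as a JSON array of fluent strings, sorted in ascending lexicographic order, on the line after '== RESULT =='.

Compute (S \ del) ∪ add:
  pre ⊆ S: {truck_at(t1,whs1)} ⊆ S  — applicable
  S \ del = {pkg_at(p4,hub)}
  ∪ add   = {pkg_at(p4,hub), truck_at(t1,portB)}

== RESULT ==
["pkg_at(p4,hub)", "truck_at(t1,portB)"]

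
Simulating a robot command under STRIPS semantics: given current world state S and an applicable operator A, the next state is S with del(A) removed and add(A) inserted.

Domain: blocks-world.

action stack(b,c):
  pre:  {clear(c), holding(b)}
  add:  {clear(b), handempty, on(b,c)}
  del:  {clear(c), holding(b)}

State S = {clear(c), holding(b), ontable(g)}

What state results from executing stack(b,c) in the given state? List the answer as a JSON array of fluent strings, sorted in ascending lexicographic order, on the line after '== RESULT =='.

Compute (S \ del) ∪ add:
  pre ⊆ S: {clear(c), holding(b)} ⊆ S  — applicable
  S \ del = {ontable(g)}
  ∪ add   = {clear(b), handempty, on(b,c), ontable(g)}

== RESULT ==
["clear(b)", "handempty", "on(b,c)", "ontable(g)"]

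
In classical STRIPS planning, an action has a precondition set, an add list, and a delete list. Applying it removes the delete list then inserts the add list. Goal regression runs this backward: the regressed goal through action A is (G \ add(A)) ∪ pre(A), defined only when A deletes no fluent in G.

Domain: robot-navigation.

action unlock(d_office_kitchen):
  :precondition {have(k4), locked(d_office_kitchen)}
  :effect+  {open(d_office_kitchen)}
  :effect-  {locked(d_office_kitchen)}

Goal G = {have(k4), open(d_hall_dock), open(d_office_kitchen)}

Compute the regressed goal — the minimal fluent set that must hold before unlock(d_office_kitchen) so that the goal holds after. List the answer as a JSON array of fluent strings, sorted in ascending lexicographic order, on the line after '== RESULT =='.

Regress:
  G ∩ del = {}  (empty — regression defined)
  G \ add = {have(k4), open(d_hall_dock), open(d_office_kitchen)} \ {open(d_office_kitchen)} = {have(k4), open(d_hall_dock)}
  ∪ pre   = {have(k4), open(d_hall_dock)} ∪ {have(k4), locked(d_office_kitchen)}
          = {have(k4), locked(d_office_kitchen), open(d_hall_dock)}

== RESULT ==
["have(k4)", "locked(d_office_kitchen)", "open(d_hall_dock)"]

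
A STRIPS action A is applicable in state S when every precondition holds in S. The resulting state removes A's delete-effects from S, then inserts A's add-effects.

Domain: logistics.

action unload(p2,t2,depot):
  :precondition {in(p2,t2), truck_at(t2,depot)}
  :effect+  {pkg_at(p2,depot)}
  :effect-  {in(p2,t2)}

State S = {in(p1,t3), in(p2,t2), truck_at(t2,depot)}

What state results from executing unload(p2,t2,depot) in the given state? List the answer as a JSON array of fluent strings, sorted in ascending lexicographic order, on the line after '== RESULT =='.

Progress:
  pre ⊆ S: {in(p2,t2), truck_at(t2,depot)} ⊆ S  — applicable
  S \ del = {in(p1,t3), truck_at(t2,depot)}
  ∪ add   = {in(p1,t3), pkg_at(p2,depot), truck_at(t2,depot)}

== RESULT ==
["in(p1,t3)", "pkg_at(p2,depot)", "truck_at(t2,depot)"]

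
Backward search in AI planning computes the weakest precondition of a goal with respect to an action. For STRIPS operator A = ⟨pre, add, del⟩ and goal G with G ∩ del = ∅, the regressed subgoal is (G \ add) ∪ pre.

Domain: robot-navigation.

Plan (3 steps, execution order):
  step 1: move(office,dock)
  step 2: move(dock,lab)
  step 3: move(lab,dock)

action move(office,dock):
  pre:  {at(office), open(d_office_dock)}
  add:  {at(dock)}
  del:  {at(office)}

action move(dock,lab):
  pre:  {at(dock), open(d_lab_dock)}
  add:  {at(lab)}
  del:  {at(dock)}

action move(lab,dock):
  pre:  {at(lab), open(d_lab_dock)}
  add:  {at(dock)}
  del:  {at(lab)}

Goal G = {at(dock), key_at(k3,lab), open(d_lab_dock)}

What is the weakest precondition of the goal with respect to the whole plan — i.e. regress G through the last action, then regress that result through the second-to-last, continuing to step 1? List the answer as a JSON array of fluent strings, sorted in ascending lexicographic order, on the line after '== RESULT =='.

Work backward from the goal:
  through step 3 (move(lab,dock)): drop {at(dock)}, keep {key_at(k3,lab), open(d_lab_dock)}, require {at(lab), open(d_lab_dock)}
    → {at(lab), key_at(k3,lab), open(d_lab_dock)}
  through step 2 (move(dock,lab)): drop {at(lab)}, keep {key_at(k3,lab), open(d_lab_dock)}, require {at(dock), open(d_lab_dock)}
    → {at(dock), key_at(k3,lab), open(d_lab_dock)}
  through step 1 (move(office,dock)): drop {at(dock)}, keep {key_at(k3,lab), open(d_lab_dock)}, require {at(office), open(d_office_dock)}
    → {at(office), key_at(k3,lab), open(d_lab_dock), open(d_office_dock)}

== RESULT ==
["at(office)", "key_at(k3,lab)", "open(d_lab_dock)", "open(d_office_dock)"]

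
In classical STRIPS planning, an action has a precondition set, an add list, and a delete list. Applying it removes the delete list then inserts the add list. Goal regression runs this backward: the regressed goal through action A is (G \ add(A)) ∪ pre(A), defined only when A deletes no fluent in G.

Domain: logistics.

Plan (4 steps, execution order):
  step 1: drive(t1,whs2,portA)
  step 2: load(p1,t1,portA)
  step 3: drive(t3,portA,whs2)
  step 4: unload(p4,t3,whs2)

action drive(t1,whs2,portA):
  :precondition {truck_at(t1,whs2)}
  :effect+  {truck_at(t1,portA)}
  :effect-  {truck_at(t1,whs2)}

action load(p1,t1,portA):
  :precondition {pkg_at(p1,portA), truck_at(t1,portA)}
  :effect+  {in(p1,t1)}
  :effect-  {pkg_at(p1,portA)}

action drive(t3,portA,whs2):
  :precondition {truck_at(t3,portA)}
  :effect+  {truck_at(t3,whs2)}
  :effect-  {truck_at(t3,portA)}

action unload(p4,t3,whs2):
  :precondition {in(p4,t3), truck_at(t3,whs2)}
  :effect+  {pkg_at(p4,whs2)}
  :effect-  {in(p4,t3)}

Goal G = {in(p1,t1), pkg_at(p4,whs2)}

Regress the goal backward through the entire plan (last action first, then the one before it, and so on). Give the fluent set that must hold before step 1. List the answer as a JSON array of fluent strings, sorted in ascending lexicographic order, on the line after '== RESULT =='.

Regress step by step:
  through step 4 (unload(p4,t3,whs2)): drop {pkg_at(p4,whs2)}, keep {in(p1,t1)}, require {in(p4,t3), truck_at(t3,whs2)}
    → {in(p1,t1), in(p4,t3), truck_at(t3,whs2)}
  through step 3 (drive(t3,portA,whs2)): drop {truck_at(t3,whs2)}, keep {in(p1,t1), in(p4,t3)}, require {truck_at(t3,portA)}
    → {in(p1,t1), in(p4,t3), truck_at(t3,portA)}
  through step 2 (load(p1,t1,portA)): drop {in(p1,t1)}, keep {in(p4,t3), truck_at(t3,portA)}, require {pkg_at(p1,portA), truck_at(t1,portA)}
    → {in(p4,t3), pkg_at(p1,portA), truck_at(t1,portA), truck_at(t3,portA)}
  through step 1 (drive(t1,whs2,portA)): drop {truck_at(t1,portA)}, keep {in(p4,t3), pkg_at(p1,portA), truck_at(t3,portA)}, require {truck_at(t1,whs2)}
    → {in(p4,t3), pkg_at(p1,portA), truck_at(t1,whs2), truck_at(t3,portA)}

== RESULT ==
["in(p4,t3)", "pkg_at(p1,portA)", "truck_at(t1,whs2)", "truck_at(t3,portA)"]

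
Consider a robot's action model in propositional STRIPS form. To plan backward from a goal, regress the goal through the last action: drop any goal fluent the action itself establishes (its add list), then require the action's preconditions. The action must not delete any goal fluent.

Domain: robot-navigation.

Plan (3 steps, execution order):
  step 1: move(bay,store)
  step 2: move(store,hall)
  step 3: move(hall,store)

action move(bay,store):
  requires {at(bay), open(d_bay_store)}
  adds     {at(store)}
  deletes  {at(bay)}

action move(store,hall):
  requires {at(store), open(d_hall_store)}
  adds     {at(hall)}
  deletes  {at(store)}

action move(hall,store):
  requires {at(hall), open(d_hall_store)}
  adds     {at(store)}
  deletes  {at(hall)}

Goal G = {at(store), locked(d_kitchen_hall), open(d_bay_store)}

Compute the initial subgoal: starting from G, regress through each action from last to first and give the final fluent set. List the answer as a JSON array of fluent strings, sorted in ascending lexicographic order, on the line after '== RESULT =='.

Work backward from the goal:
  through step 3 (move(hall,store)): drop {at(store)}, keep {locked(d_kitchen_hall), open(d_bay_store)}, require {at(hall), open(d_hall_store)}
    → {at(hall), locked(d_kitchen_hall), open(d_bay_store), open(d_hall_store)}
  through step 2 (move(store,hall)): drop {at(hall)}, keep {locked(d_kitchen_hall), open(d_bay_store), open(d_hall_store)}, require {at(store), open(d_hall_store)}
    → {at(store), locked(d_kitchen_hall), open(d_bay_store), open(d_hall_store)}
  through step 1 (move(bay,store)): drop {at(store)}, keep {locked(d_kitchen_hall), open(d_bay_store), open(d_hall_store)}, require {at(bay), open(d_bay_store)}
    → {at(bay), locked(d_kitchen_hall), open(d_bay_store), open(d_hall_store)}

== RESULT ==
["at(bay)", "locked(d_kitchen_hall)", "open(d_bay_store)", "open(d_hall_store)"]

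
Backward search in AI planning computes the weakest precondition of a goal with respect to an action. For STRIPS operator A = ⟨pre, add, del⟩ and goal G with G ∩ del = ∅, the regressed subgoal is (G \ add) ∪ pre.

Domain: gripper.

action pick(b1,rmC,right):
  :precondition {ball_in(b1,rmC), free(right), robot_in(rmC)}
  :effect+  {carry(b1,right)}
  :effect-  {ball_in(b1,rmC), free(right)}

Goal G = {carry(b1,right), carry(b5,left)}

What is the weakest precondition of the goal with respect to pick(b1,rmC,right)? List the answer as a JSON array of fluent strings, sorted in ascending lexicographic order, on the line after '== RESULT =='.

Compute (G \ add) ∪ pre:
  G ∩ del = {}  (empty — regression defined)
  G \ add = {carry(b1,right), carry(b5,left)} \ {carry(b1,right)} = {carry(b5,left)}
  ∪ pre   = {carry(b5,left)} ∪ {ball_in(b1,rmC), free(right), robot_in(rmC)}
          = {ball_in(b1,rmC), carry(b5,left), free(right), robot_in(rmC)}

== RESULT ==
["ball_in(b1,rmC)", "carry(b5,left)", "free(right)", "robot_in(rmC)"]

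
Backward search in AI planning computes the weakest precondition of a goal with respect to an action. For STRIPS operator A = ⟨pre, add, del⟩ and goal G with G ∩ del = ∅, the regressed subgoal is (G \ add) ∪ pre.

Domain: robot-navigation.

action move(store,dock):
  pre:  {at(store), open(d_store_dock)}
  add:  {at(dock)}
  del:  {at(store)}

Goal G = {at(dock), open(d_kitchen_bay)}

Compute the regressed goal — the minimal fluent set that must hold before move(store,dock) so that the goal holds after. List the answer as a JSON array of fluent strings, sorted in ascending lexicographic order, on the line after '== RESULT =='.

Regress:
  G ∩ del = {}  (empty — regression defined)
  G \ add = {at(dock), open(d_kitchen_bay)} \ {at(dock)} = {open(d_kitchen_bay)}
  ∪ pre   = {open(d_kitchen_bay)} ∪ {at(store), open(d_store_dock)}
          = {at(store), open(d_kitchen_bay), open(d_store_dock)}

== RESULT ==
["at(store)", "open(d_kitchen_bay)", "open(d_store_dock)"]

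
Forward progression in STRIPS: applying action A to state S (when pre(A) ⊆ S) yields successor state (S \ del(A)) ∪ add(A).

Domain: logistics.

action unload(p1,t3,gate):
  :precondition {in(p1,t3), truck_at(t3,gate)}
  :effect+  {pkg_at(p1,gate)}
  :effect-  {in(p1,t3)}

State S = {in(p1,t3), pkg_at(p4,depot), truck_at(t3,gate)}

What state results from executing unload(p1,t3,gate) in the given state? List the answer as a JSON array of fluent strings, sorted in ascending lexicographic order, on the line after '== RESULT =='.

Progress:
  pre ⊆ S: {in(p1,t3), truck_at(t3,gate)} ⊆ S  — applicable
  S \ del = {pkg_at(p4,depot), truck_at(t3,gate)}
  ∪ add   = {pkg_at(p1,gate), pkg_at(p4,depot), truck_at(t3,gate)}

== RESULT ==
["pkg_at(p1,gate)", "pkg_at(p4,depot)", "truck_at(t3,gate)"]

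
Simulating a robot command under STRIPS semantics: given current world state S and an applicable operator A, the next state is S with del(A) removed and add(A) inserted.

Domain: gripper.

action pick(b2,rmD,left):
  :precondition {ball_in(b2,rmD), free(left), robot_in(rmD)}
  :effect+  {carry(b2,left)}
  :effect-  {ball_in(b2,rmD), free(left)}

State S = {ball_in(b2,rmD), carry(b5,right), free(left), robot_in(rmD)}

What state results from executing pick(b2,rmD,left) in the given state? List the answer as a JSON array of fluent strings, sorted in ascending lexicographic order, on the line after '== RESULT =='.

Progress:
  pre ⊆ S: {ball_in(b2,rmD), free(left), robot_in(rmD)} ⊆ S  — applicable
  S \ del = {carry(b5,right), robot_in(rmD)}
  ∪ add   = {carry(b2,left), carry(b5,right), robot_in(rmD)}

== RESULT ==
["carry(b2,left)", "carry(b5,right)", "robot_in(rmD)"]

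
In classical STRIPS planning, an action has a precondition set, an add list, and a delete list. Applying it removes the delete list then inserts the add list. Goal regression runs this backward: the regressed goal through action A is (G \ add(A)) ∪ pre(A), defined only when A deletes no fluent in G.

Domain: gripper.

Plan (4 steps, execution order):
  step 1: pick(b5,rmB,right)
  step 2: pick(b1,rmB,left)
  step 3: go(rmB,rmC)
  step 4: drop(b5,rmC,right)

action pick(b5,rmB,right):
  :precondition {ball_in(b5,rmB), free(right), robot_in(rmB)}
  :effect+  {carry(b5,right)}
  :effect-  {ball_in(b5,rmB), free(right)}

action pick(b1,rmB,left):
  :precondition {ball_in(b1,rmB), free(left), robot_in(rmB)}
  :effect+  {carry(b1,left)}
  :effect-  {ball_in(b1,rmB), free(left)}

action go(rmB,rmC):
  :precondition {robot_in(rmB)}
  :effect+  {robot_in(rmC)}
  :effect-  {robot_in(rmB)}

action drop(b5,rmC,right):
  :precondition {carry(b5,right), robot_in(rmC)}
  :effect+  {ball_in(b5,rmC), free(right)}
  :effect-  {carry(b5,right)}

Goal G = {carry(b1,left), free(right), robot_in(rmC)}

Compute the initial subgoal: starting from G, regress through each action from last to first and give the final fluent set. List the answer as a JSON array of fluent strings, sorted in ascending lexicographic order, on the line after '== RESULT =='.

Regress step by step:
  through step 4 (drop(b5,rmC,right)): drop {free(right)}, keep {carry(b1,left), robot_in(rmC)}, require {carry(b5,right), robot_in(rmC)}
    → {carry(b1,left), carry(b5,right), robot_in(rmC)}
  through step 3 (go(rmB,rmC)): drop {robot_in(rmC)}, keep {carry(b1,left), carry(b5,right)}, require {robot_in(rmB)}
    → {carry(b1,left), carry(b5,right), robot_in(rmB)}
  through step 2 (pick(b1,rmB,left)): drop {carry(b1,left)}, keep {carry(b5,right), robot_in(rmB)}, require {ball_in(b1,rmB), free(left), robot_in(rmB)}
    → {ball_in(b1,rmB), carry(b5,right), free(left), robot_in(rmB)}
  through step 1 (pick(b5,rmB,right)): drop {carry(b5,right)}, keep {ball_in(b1,rmB), free(left), robot_in(rmB)}, require {ball_in(b5,rmB), free(right), robot_in(rmB)}
    → {ball_in(b1,rmB), ball_in(b5,rmB), free(left), free(right), robot_in(rmB)}

== RESULT ==
["ball_in(b1,rmB)", "ball_in(b5,rmB)", "free(left)", "free(right)", "robot_in(rmB)"]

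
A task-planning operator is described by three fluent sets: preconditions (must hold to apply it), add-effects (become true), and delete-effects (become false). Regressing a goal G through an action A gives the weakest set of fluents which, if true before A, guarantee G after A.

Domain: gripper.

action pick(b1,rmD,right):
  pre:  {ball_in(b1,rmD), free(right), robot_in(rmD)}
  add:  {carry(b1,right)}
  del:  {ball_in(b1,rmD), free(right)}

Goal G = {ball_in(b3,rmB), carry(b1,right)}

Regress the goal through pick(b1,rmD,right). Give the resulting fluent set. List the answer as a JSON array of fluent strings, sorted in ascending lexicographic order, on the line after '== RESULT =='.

Regress:
  G ∩ del = {}  (empty — regression defined)
  G \ add = {ball_in(b3,rmB), carry(b1,right)} \ {carry(b1,right)} = {ball_in(b3,rmB)}
  ∪ pre   = {ball_in(b3,rmB)} ∪ {ball_in(b1,rmD), free(right), robot_in(rmD)}
          = {ball_in(b1,rmD), ball_in(b3,rmB), free(right), robot_in(rmD)}

== RESULT ==
["ball_in(b1,rmD)", "ball_in(b3,rmB)", "free(right)", "robot_in(rmD)"]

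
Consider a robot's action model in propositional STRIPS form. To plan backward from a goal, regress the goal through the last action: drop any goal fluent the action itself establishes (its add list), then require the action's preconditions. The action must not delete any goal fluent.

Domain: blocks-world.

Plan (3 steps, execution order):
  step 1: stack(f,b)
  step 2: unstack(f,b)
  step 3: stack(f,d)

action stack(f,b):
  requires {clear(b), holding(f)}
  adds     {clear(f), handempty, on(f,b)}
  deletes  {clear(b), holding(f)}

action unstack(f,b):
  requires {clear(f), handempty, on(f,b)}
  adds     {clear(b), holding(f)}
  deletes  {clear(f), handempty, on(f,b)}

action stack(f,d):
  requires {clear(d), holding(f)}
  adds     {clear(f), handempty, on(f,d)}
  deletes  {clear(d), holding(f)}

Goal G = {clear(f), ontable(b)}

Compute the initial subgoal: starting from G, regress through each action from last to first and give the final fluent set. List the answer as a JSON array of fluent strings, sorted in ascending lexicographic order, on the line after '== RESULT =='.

Regress step by step:
  through step 3 (stack(f,d)): drop {clear(f)}, keep {ontable(b)}, require {clear(d), holding(f)}
    → {clear(d), holding(f), ontable(b)}
  through step 2 (unstack(f,b)): drop {holding(f)}, keep {clear(d), ontable(b)}, require {clear(f), handempty, on(f,b)}
    → {clear(d), clear(f), handempty, on(f,b), ontable(b)}
  through step 1 (stack(f,b)): drop {clear(f), handempty, on(f,b)}, keep {clear(d), ontable(b)}, require {clear(b), holding(f)}
    → {clear(b), clear(d), holding(f), ontable(b)}

== RESULT ==
["clear(b)", "clear(d)", "holding(f)", "ontable(b)"]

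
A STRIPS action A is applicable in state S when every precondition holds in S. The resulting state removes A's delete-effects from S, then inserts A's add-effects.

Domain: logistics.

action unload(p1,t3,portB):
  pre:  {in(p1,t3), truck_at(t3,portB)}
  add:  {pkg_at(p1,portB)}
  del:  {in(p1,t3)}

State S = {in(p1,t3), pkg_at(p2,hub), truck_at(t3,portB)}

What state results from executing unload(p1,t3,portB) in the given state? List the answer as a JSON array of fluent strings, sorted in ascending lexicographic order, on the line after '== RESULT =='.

Compute (S \ del) ∪ add:
  pre ⊆ S: {in(p1,t3), truck_at(t3,portB)} ⊆ S  — applicable
  S \ del = {pkg_at(p2,hub), truck_at(t3,portB)}
  ∪ add   = {pkg_at(p1,portB), pkg_at(p2,hub), truck_at(t3,portB)}

== RESULT ==
["pkg_at(p1,portB)", "pkg_at(p2,hub)", "truck_at(t3,portB)"]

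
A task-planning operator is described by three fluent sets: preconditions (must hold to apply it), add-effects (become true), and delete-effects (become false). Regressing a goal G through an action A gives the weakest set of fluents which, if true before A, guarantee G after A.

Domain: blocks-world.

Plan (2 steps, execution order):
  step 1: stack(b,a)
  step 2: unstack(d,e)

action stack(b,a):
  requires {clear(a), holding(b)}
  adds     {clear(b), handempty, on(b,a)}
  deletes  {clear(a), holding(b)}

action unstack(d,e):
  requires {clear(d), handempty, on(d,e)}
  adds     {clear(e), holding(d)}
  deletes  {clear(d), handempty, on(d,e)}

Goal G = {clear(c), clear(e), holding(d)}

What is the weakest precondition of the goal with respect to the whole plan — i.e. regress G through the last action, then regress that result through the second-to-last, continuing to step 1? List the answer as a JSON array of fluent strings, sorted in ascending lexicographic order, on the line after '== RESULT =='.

Regress step by step:
  through step 2 (unstack(d,e)): drop {clear(e), holding(d)}, keep {clear(c)}, require {clear(d), handempty, on(d,e)}
    → {clear(c), clear(d), handempty, on(d,e)}
  through step 1 (stack(b,a)): drop {handempty}, keep {clear(c), clear(d), on(d,e)}, require {clear(a), holding(b)}
    → {clear(a), clear(c), clear(d), holding(b), on(d,e)}

== RESULT ==
["clear(a)", "clear(c)", "clear(d)", "holding(b)", "on(d,e)"]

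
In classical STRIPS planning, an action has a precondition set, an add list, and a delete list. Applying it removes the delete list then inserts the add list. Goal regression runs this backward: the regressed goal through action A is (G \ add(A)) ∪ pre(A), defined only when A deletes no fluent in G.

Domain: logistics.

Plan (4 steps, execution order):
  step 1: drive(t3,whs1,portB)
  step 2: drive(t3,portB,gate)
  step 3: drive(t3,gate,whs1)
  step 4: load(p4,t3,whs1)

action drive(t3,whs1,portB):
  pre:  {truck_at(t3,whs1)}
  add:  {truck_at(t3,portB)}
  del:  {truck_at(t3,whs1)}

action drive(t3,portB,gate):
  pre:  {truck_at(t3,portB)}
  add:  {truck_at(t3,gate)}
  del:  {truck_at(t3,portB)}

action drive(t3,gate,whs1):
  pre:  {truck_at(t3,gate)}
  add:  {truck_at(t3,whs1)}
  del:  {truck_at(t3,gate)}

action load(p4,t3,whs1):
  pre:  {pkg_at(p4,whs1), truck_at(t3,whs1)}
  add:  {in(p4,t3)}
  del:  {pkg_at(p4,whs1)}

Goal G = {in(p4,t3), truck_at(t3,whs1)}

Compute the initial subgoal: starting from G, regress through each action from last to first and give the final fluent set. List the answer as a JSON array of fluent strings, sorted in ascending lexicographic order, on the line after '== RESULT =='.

Regress step by step:
  through step 4 (load(p4,t3,whs1)): drop {in(p4,t3)}, keep {truck_at(t3,whs1)}, require {pkg_at(p4,whs1), truck_at(t3,whs1)}
    → {pkg_at(p4,whs1), truck_at(t3,whs1)}
  through step 3 (drive(t3,gate,whs1)): drop {truck_at(t3,whs1)}, keep {pkg_at(p4,whs1)}, require {truck_at(t3,gate)}
    → {pkg_at(p4,whs1), truck_at(t3,gate)}
  through step 2 (drive(t3,portB,gate)): drop {truck_at(t3,gate)}, keep {pkg_at(p4,whs1)}, require {truck_at(t3,portB)}
    → {pkg_at(p4,whs1), truck_at(t3,portB)}
  through step 1 (drive(t3,whs1,portB)): drop {truck_at(t3,portB)}, keep {pkg_at(p4,whs1)}, require {truck_at(t3,whs1)}
    → {pkg_at(p4,whs1), truck_at(t3,whs1)}

== RESULT ==
["pkg_at(p4,whs1)", "truck_at(t3,whs1)"]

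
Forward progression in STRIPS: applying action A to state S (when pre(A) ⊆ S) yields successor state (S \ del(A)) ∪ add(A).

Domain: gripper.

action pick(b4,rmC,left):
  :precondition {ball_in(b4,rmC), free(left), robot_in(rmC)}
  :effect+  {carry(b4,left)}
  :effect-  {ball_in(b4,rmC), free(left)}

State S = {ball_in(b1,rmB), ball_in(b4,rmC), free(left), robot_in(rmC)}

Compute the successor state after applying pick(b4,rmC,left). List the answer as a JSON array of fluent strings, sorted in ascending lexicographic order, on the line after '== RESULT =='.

Compute (S \ del) ∪ add:
  pre ⊆ S: {ball_in(b4,rmC), free(left), robot_in(rmC)} ⊆ S  — applicable
  S \ del = {ball_in(b1,rmB), robot_in(rmC)}
  ∪ add   = {ball_in(b1,rmB), carry(b4,left), robot_in(rmC)}

== RESULT ==
["ball_in(b1,rmB)", "carry(b4,left)", "robot_in(rmC)"]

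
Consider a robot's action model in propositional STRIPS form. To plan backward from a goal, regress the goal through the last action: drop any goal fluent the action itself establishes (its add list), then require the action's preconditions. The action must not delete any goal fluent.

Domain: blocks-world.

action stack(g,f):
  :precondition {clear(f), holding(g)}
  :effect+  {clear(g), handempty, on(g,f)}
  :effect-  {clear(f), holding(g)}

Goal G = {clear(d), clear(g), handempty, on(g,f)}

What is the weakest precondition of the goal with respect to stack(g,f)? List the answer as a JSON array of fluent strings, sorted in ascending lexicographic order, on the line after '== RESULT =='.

Compute (G \ add) ∪ pre:
  G ∩ del = {}  (empty — regression defined)
  G \ add = {clear(d), clear(g), handempty, on(g,f)} \ {clear(g), handempty, on(g,f)} = {clear(d)}
  ∪ pre   = {clear(d)} ∪ {clear(f), holding(g)}
          = {clear(d), clear(f), holding(g)}

== RESULT ==
["clear(d)", "clear(f)", "holding(g)"]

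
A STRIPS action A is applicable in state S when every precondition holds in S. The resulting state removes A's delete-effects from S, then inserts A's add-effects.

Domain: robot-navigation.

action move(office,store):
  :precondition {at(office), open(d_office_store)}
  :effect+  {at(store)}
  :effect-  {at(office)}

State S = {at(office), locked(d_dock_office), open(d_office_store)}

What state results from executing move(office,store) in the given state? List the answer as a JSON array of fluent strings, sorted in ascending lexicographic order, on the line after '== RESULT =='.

Progress:
  pre ⊆ S: {at(office), open(d_office_store)} ⊆ S  — applicable
  S \ del = {locked(d_dock_office), open(d_office_store)}
  ∪ add   = {at(store), locked(d_dock_office), open(d_office_store)}

== RESULT ==
["at(store)", "locked(d_dock_office)", "open(d_office_store)"]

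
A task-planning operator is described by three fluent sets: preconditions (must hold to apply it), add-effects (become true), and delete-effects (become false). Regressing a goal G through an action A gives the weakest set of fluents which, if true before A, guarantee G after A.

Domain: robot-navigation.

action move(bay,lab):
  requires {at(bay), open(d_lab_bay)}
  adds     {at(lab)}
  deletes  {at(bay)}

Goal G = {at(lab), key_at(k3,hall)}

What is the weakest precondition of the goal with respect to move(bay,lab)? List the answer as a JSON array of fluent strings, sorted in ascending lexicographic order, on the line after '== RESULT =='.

Compute (G \ add) ∪ pre:
  G ∩ del = {}  (empty — regression defined)
  G \ add = {at(lab), key_at(k3,hall)} \ {at(lab)} = {key_at(k3,hall)}
  ∪ pre   = {key_at(k3,hall)} ∪ {at(bay), open(d_lab_bay)}
          = {at(bay), key_at(k3,hall), open(d_lab_bay)}

== RESULT ==
["at(bay)", "key_at(k3,hall)", "open(d_lab_bay)"]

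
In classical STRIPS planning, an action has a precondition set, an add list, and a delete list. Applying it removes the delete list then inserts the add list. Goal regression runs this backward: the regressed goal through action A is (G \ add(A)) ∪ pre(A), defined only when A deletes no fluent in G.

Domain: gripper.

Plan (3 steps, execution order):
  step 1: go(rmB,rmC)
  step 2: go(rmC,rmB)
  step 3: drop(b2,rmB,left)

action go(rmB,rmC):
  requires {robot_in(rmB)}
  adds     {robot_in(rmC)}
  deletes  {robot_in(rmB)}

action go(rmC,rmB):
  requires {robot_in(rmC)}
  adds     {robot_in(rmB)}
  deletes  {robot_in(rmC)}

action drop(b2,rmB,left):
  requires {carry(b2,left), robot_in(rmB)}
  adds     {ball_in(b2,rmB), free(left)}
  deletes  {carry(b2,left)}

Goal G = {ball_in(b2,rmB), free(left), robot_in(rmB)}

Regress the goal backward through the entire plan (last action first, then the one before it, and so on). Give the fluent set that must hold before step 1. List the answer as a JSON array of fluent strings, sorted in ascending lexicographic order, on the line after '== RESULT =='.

Regress step by step:
  through step 3 (drop(b2,rmB,left)): drop {ball_in(b2,rmB), free(left)}, keep {robot_in(rmB)}, require {carry(b2,left), robot_in(rmB)}
    → {carry(b2,left), robot_in(rmB)}
  through step 2 (go(rmC,rmB)): drop {robot_in(rmB)}, keep {carry(b2,left)}, require {robot_in(rmC)}
    → {carry(b2,left), robot_in(rmC)}
  through step 1 (go(rmB,rmC)): drop {robot_in(rmC)}, keep {carry(b2,left)}, require {robot_in(rmB)}
    → {carry(b2,left), robot_in(rmB)}

== RESULT ==
["carry(b2,left)", "robot_in(rmB)"]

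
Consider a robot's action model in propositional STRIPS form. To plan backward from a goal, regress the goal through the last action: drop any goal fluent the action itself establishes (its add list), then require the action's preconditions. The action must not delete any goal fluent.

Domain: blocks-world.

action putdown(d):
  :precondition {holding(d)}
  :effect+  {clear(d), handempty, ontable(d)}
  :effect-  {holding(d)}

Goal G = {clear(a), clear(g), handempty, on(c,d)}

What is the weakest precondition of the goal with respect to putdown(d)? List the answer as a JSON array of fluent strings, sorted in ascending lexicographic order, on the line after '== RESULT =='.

Compute (G \ add) ∪ pre:
  G ∩ del = {}  (empty — regression defined)
  G \ add = {clear(a), clear(g), handempty, on(c,d)} \ {clear(d), handempty, ontable(d)} = {clear(a), clear(g), on(c,d)}
  ∪ pre   = {clear(a), clear(g), on(c,d)} ∪ {holding(d)}
          = {clear(a), clear(g), holding(d), on(c,d)}

== RESULT ==
["clear(a)", "clear(g)", "holding(d)", "on(c,d)"]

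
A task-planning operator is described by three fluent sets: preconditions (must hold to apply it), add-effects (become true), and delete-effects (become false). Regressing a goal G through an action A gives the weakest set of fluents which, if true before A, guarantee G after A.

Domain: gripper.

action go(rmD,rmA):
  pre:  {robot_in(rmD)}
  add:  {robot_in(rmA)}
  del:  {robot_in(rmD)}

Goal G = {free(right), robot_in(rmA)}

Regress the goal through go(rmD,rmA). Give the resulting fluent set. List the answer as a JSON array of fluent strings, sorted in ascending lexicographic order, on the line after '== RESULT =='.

Compute (G \ add) ∪ pre:
  G ∩ del = {}  (empty — regression defined)
  G \ add = {free(right), robot_in(rmA)} \ {robot_in(rmA)} = {free(right)}
  ∪ pre   = {free(right)} ∪ {robot_in(rmD)}
          = {free(right), robot_in(rmD)}

== RESULT ==
["free(right)", "robot_in(rmD)"]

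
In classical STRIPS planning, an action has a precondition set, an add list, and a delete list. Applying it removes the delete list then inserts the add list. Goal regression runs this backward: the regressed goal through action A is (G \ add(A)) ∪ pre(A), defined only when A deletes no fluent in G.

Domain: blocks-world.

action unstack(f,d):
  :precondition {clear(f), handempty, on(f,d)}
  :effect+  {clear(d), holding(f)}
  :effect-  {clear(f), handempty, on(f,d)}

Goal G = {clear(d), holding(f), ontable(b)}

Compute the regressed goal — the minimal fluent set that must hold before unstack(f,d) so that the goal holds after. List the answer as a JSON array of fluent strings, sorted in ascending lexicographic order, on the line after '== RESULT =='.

Regress:
  G ∩ del = {}  (empty — regression defined)
  G \ add = {clear(d), holding(f), ontable(b)} \ {clear(d), holding(f)} = {ontable(b)}
  ∪ pre   = {ontable(b)} ∪ {clear(f), handempty, on(f,d)}
          = {clear(f), handempty, on(f,d), ontable(b)}

== RESULT ==
["clear(f)", "handempty", "on(f,d)", "ontable(b)"]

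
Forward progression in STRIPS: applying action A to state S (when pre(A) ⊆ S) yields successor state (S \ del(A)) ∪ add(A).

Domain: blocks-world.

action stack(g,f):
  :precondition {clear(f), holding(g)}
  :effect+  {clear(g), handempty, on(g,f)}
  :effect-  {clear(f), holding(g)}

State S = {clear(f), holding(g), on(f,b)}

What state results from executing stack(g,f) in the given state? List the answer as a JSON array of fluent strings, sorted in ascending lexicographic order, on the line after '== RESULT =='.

Progress:
  pre ⊆ S: {clear(f), holding(g)} ⊆ S  — applicable
  S \ del = {on(f,b)}
  ∪ add   = {clear(g), handempty, on(f,b), on(g,f)}

== RESULT ==
["clear(g)", "handempty", "on(f,b)", "on(g,f)"]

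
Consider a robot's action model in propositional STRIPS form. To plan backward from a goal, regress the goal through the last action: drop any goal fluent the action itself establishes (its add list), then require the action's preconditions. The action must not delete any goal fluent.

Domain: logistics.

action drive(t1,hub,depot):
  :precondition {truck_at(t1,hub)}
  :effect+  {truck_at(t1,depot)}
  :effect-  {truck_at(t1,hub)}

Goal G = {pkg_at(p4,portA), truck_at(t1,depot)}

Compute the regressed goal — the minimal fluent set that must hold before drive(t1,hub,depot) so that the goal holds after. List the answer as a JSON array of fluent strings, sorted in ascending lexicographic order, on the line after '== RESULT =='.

Regress:
  G ∩ del = {}  (empty — regression defined)
  G \ add = {pkg_at(p4,portA), truck_at(t1,depot)} \ {truck_at(t1,depot)} = {pkg_at(p4,portA)}
  ∪ pre   = {pkg_at(p4,portA)} ∪ {truck_at(t1,hub)}
          = {pkg_at(p4,portA), truck_at(t1,hub)}

== RESULT ==
["pkg_at(p4,portA)", "truck_at(t1,hub)"]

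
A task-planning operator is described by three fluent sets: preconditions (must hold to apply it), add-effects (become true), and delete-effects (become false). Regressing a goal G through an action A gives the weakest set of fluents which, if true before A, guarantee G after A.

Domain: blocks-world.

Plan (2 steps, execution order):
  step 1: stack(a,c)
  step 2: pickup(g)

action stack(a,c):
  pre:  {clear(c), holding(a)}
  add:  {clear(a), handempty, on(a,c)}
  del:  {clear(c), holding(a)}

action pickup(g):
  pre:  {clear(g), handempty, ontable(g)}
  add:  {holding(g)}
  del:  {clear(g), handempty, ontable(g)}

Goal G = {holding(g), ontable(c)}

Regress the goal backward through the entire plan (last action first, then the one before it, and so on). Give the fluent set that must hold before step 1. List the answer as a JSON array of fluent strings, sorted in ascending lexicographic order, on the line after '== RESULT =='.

Regress step by step:
  through step 2 (pickup(g)): drop {holding(g)}, keep {ontable(c)}, require {clear(g), handempty, ontable(g)}
    → {clear(g), handempty, ontable(c), ontable(g)}
  through step 1 (stack(a,c)): drop {handempty}, keep {clear(g), ontable(c), ontable(g)}, require {clear(c), holding(a)}
    → {clear(c), clear(g), holding(a), ontable(c), ontable(g)}

== RESULT ==
["clear(c)", "clear(g)", "holding(a)", "ontable(c)", "ontable(g)"]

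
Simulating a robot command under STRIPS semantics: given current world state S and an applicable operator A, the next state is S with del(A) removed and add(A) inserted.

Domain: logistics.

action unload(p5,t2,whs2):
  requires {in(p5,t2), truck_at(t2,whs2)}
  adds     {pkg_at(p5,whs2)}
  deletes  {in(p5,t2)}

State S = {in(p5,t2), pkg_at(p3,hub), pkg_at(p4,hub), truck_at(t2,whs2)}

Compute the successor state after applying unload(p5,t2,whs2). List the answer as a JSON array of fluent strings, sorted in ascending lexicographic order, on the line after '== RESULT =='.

Progress:
  pre ⊆ S: {in(p5,t2), truck_at(t2,whs2)} ⊆ S  — applicable
  S \ del = {pkg_at(p3,hub), pkg_at(p4,hub), truck_at(t2,whs2)}
  ∪ add   = {pkg_at(p3,hub), pkg_at(p4,hub), pkg_at(p5,whs2), truck_at(t2,whs2)}

== RESULT ==
["pkg_at(p3,hub)", "pkg_at(p4,hub)", "pkg_at(p5,whs2)", "truck_at(t2,whs2)"]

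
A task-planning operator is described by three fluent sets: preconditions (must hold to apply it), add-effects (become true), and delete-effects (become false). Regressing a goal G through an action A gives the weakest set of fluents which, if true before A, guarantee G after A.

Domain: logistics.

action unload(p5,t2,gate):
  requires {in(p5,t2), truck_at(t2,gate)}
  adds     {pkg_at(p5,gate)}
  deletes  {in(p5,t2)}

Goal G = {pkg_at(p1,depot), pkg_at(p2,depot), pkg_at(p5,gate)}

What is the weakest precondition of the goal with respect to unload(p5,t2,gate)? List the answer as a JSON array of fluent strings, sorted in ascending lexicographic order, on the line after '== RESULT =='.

Compute (G \ add) ∪ pre:
  G ∩ del = {}  (empty — regression defined)
  G \ add = {pkg_at(p1,depot), pkg_at(p2,depot), pkg_at(p5,gate)} \ {pkg_at(p5,gate)} = {pkg_at(p1,depot), pkg_at(p2,depot)}
  ∪ pre   = {pkg_at(p1,depot), pkg_at(p2,depot)} ∪ {in(p5,t2), truck_at(t2,gate)}
          = {in(p5,t2), pkg_at(p1,depot), pkg_at(p2,depot), truck_at(t2,gate)}

== RESULT ==
["in(p5,t2)", "pkg_at(p1,depot)", "pkg_at(p2,depot)", "truck_at(t2,gate)"]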